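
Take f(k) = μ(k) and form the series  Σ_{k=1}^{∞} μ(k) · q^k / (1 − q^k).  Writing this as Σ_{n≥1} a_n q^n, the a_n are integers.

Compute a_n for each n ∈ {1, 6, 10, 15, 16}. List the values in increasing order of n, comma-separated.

[q^1] μ(1)=1 ⇒ 1
[q^6] μ(1)=1,μ(2)=-1,μ(3)=-1,μ(6)=1 ⇒ 0
[q^10] μ(1)=1,μ(2)=-1,μ(5)=-1,μ(10)=1 ⇒ 0
[q^15] μ(15)=1,μ(5)=-1,μ(3)=-1,μ(1)=1 ⇒ 0
[q^16] μ(1)=1,μ(2)=-1,μ(4)=0,μ(8)=0,μ(16)=0 ⇒ 0

1, 0, 0, 0, 0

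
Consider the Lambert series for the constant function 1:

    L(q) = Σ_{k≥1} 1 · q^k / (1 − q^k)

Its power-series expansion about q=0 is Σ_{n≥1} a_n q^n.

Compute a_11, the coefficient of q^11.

a_11 = 2

[q^11] f(1)=1,f(11)=1 ⇒ 2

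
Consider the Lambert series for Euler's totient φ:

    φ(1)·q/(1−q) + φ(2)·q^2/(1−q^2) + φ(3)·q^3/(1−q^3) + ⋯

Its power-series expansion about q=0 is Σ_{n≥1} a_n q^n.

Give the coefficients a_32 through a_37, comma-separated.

n=32: 32·1 16·2 8·4 4·8 2·16 1·32  φ→[16+8+4+2+1+1]=32
[q^33] φ(1)=1,φ(3)=2,φ(11)=10,φ(33)=20 ⇒ 33
n=34: 1·34 2·17 17·2 34·1  φ→[1+1+16+16]=34
[q^35] φ(35)=24,φ(7)=6,φ(5)=4,φ(1)=1 ⇒ 35
n=36: 1·36 2·18 3·12 4·9 6·6 9·4 12·3 18·2 36·1  φ→[1+1+2+2+2+6+4+6+12]=36
q^37  k|37↦φ(k): 1:1 37:36  a_37=37

32, 33, 34, 35, 36, 37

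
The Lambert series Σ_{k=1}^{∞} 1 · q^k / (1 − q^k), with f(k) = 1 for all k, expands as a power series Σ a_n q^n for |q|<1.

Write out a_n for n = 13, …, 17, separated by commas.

[q^13] f(1)=1,f(13)=1 ⇒ 2
d|14:{14,7,2,1}  Σf=1+1+1+1=4
q^15  k|15↦f(k): 15:1 5:1 3:1 1:1  a_15=4
[q^16] f(1)=1,f(2)=1,f(4)=1,f(8)=1,f(16)=1 ⇒ 5
d|17:{17,1}  Σf=1+1=2

2, 4, 4, 5, 2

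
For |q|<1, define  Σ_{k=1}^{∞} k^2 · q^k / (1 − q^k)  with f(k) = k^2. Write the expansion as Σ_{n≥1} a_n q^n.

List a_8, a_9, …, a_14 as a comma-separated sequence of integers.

d|8:{1,2,4,8}  Σf=1+4+16+64=85
d|9:{9,3,1}  Σf=81+9+1=91
[q^10] f(1)=1,f(2)=4,f(5)=25,f(10)=100 ⇒ 130
d|11:{11,1}  Σf=121+1=122
n=12: 1·12 2·6 3·4 4·3 6·2 12·1  f→[1+4+9+16+36+144]=210
q^13  k|13↦f(k): 1:1 13:169  a_13=170
q^14  k|14↦f(k): 1:1 2:4 7:49 14:196  a_14=250

85, 91, 130, 122, 210, 170, 250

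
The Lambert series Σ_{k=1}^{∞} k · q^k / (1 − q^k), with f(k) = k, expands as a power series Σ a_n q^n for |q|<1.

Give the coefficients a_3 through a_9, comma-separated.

d|3:{1,3}  Σf=1+3=4
d|4:{1,2,4}  Σf=1+2+4=7
q^5  k|5↦f(k): 5:5 1:1  a_5=6
n=6: 1·6 2·3 3·2 6·1  f→[1+2+3+6]=12
[q^7] f(1)=1,f(7)=7 ⇒ 8
[q^8] f(1)=1,f(2)=2,f(4)=4,f(8)=8 ⇒ 15
n=9: 9·1 3·3 1·9  f→[9+3+1]=13

4, 7, 6, 12, 8, 15, 13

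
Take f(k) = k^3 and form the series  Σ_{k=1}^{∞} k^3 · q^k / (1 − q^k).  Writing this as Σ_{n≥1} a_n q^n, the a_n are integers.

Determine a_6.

q^6  k|6↦f(k): 6:216 3:27 2:8 1:1  a_6=252

a_6 = 252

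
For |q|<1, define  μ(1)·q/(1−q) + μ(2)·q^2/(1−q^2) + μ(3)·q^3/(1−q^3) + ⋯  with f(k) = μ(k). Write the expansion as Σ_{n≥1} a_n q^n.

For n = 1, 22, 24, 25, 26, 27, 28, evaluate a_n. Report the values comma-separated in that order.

1, 0, 0, 0, 0, 0, 0

q^1  k|1↦μ(k): 1:1  a_1=1
[q^22] μ(22)=1,μ(11)=-1,μ(2)=-1,μ(1)=1 ⇒ 0
q^24  k|24↦μ(k): 24:0 12:0 8:0 6:1 4:0 3:-1 2:-1 1:1  a_24=0
q^25  k|25↦μ(k): 1:1 5:-1 25:0  a_25=0
n=26: 26·1 13·2 2·13 1·26  μ→[1+(-1)+(-1)+1]=0
q^27  k|27↦μ(k): 1:1 3:-1 9:0 27:0  a_27=0
d|28:{28,14,7,4,2,1}  Σμ=0+1+(-1)+0+(-1)+1=0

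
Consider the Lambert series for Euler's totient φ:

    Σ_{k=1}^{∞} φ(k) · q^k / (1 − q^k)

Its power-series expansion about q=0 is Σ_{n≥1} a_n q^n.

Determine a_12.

d|12:{12,6,4,3,2,1}  Σφ=4+2+2+2+1+1=12

a_12 = 12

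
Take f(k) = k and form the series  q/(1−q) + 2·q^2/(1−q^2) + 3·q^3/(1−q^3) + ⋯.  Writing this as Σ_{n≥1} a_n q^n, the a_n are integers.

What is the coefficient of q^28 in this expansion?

a_28 = 56

n=28: 28·1 14·2 7·4 4·7 2·14 1·28  f→[28+14+7+4+2+1]=56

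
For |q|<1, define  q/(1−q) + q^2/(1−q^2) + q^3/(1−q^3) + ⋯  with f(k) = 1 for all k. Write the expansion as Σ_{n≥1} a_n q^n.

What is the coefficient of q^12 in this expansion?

q^12  k|12↦f(k): 1:1 2:1 3:1 4:1 6:1 12:1  a_12=6

a_12 = 6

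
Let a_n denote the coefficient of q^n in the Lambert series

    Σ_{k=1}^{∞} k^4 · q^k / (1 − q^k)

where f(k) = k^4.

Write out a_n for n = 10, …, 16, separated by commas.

d|10:{10,5,2,1}  Σf=10000+625+16+1=10642
n=11: 11·1 1·11  f→[14641+1]=14642
[q^12] f(12)=20736,f(6)=1296,f(4)=256,f(3)=81,f(2)=16,f(1)=1 ⇒ 22386
n=13: 13·1 1·13  f→[28561+1]=28562
d|14:{1,2,7,14}  Σf=1+16+2401+38416=40834
[q^15] f(1)=1,f(3)=81,f(5)=625,f(15)=50625 ⇒ 51332
q^16  k|16↦f(k): 1:1 2:16 4:256 8:4096 16:65536  a_16=69905

10642, 14642, 22386, 28562, 40834, 51332, 69905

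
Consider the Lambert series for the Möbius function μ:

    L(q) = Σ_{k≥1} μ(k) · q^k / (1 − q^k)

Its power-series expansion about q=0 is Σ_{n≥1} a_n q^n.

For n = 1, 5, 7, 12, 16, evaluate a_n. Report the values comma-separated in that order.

1, 0, 0, 0, 0

n=1: 1·1  μ→[1]=1
[q^5] μ(5)=-1,μ(1)=1 ⇒ 0
n=7: 1·7 7·1  μ→[1+(-1)]=0
d|12:{12,6,4,3,2,1}  Σμ=0+1+0+(-1)+(-1)+1=0
n=16: 16·1 8·2 4·4 2·8 1·16  μ→[0+0+0+(-1)+1]=0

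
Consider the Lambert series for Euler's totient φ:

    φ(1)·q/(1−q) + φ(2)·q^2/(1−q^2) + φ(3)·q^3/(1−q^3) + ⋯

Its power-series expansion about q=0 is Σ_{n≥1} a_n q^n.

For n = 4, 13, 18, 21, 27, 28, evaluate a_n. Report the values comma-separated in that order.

[q^4] φ(1)=1,φ(2)=1,φ(4)=2 ⇒ 4
[q^13] φ(1)=1,φ(13)=12 ⇒ 13
[q^18] φ(18)=6,φ(9)=6,φ(6)=2,φ(3)=2,φ(2)=1,φ(1)=1 ⇒ 18
d|21:{21,7,3,1}  Σφ=12+6+2+1=21
[q^27] φ(27)=18,φ(9)=6,φ(3)=2,φ(1)=1 ⇒ 27
n=28: 1·28 2·14 4·7 7·4 14·2 28·1  φ→[1+1+2+6+6+12]=28

4, 13, 18, 21, 27, 28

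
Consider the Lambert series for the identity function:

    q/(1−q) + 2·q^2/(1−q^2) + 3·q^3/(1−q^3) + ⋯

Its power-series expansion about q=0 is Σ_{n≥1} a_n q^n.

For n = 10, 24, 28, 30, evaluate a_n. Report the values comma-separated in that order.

[q^10] f(1)=1,f(2)=2,f(5)=5,f(10)=10 ⇒ 18
n=24: 1·24 2·12 3·8 4·6 6·4 8·3 12·2 24·1  f→[1+2+3+4+6+8+12+24]=60
n=28: 28·1 14·2 7·4 4·7 2·14 1·28  f→[28+14+7+4+2+1]=56
[q^30] f(1)=1,f(2)=2,f(3)=3,f(5)=5,f(6)=6,f(10)=10,f(15)=15,f(30)=30 ⇒ 72

18, 60, 56, 72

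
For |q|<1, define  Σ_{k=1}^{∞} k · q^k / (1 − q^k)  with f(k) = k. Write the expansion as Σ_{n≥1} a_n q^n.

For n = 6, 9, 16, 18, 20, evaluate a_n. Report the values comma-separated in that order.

q^6  k|6↦f(k): 6:6 3:3 2:2 1:1  a_6=12
d|9:{9,3,1}  Σf=9+3+1=13
d|16:{1,2,4,8,16}  Σf=1+2+4+8+16=31
q^18  k|18↦f(k): 18:18 9:9 6:6 3:3 2:2 1:1  a_18=39
[q^20] f(20)=20,f(10)=10,f(5)=5,f(4)=4,f(2)=2,f(1)=1 ⇒ 42

12, 13, 31, 39, 42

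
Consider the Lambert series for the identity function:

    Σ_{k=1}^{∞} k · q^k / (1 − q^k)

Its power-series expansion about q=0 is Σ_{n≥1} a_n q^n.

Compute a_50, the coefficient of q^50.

d|50:{50,25,10,5,2,1}  Σf=50+25+10+5+2+1=93

a_50 = 93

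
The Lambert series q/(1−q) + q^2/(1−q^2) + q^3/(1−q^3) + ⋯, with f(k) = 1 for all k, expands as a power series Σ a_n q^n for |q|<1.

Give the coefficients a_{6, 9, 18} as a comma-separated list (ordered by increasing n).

q^6  k|6↦f(k): 6:1 3:1 2:1 1:1  a_6=4
q^9  k|9↦f(k): 9:1 3:1 1:1  a_9=3
n=18: 18·1 9·2 6·3 3·6 2·9 1·18  f→[1+1+1+1+1+1]=6

4, 3, 6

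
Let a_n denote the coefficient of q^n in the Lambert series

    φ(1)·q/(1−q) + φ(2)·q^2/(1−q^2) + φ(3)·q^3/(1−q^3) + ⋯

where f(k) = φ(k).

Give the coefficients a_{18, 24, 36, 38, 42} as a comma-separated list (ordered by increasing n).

d|18:{1,2,3,6,9,18}  Σφ=1+1+2+2+6+6=18
n=24: 24·1 12·2 8·3 6·4 4·6 3·8 2·12 1·24  φ→[8+4+4+2+2+2+1+1]=24
q^36  k|36↦φ(k): 36:12 18:6 12:4 9:6 6:2 4:2 3:2 2:1 1:1  a_36=36
q^38  k|38↦φ(k): 1:1 2:1 19:18 38:18  a_38=38
[q^42] φ(1)=1,φ(2)=1,φ(3)=2,φ(6)=2,φ(7)=6,φ(14)=6,φ(21)=12,φ(42)=12 ⇒ 42

18, 24, 36, 38, 42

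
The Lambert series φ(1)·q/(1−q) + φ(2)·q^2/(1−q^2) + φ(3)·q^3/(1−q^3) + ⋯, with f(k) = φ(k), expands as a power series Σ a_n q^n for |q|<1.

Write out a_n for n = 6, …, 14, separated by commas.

q^6  k|6↦φ(k): 1:1 2:1 3:2 6:2  a_6=6
[q^7] φ(1)=1,φ(7)=6 ⇒ 7
d|8:{8,4,2,1}  Σφ=4+2+1+1=8
q^9  k|9↦φ(k): 9:6 3:2 1:1  a_9=9
[q^10] φ(1)=1,φ(2)=1,φ(5)=4,φ(10)=4 ⇒ 10
d|11:{1,11}  Σφ=1+10=11
n=12: 1·12 2·6 3·4 4·3 6·2 12·1  φ→[1+1+2+2+2+4]=12
d|13:{13,1}  Σφ=12+1=13
q^14  k|14↦φ(k): 14:6 7:6 2:1 1:1  a_14=14

6, 7, 8, 9, 10, 11, 12, 13, 14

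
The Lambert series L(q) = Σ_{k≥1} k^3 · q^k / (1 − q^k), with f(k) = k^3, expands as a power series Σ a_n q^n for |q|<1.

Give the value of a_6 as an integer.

n=6: 6·1 3·2 2·3 1·6  f→[216+27+8+1]=252

a_6 = 252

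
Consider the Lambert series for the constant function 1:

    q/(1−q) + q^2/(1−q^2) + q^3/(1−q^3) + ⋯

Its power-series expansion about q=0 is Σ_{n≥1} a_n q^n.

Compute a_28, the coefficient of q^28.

q^28  k|28↦f(k): 1:1 2:1 4:1 7:1 14:1 28:1  a_28=6

a_28 = 6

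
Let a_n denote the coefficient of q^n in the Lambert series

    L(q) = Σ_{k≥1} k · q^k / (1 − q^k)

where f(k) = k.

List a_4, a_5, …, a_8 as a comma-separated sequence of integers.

d|4:{1,2,4}  Σf=1+2+4=7
q^5  k|5↦f(k): 1:1 5:5  a_5=6
n=6: 6·1 3·2 2·3 1·6  f→[6+3+2+1]=12
[q^7] f(1)=1,f(7)=7 ⇒ 8
n=8: 1·8 2·4 4·2 8·1  f→[1+2+4+8]=15

7, 6, 12, 8, 15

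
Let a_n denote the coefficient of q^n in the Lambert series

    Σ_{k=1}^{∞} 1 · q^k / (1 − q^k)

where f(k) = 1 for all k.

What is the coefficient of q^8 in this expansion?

n=8: 8·1 4·2 2·4 1·8  f→[1+1+1+1]=4

a_8 = 4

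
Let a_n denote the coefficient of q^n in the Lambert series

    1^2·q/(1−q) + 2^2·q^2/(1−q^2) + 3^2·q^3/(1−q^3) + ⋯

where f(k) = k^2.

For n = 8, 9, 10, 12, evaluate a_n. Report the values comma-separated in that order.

n=8: 8·1 4·2 2·4 1·8  f→[64+16+4+1]=85
q^9  k|9↦f(k): 9:81 3:9 1:1  a_9=91
n=10: 10·1 5·2 2·5 1·10  f→[100+25+4+1]=130
q^12  k|12↦f(k): 12:144 6:36 4:16 3:9 2:4 1:1  a_12=210

85, 91, 130, 210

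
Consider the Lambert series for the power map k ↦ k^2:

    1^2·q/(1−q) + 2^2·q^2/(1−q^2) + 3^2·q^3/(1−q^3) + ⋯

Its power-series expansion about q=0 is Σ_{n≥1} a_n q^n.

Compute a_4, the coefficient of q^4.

a_4 = 21

n=4: 1·4 2·2 4·1  f→[1+4+16]=21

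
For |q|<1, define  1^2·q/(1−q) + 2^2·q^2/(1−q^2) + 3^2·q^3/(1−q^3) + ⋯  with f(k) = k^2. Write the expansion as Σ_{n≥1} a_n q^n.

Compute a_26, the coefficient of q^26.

[q^26] f(26)=676,f(13)=169,f(2)=4,f(1)=1 ⇒ 850

a_26 = 850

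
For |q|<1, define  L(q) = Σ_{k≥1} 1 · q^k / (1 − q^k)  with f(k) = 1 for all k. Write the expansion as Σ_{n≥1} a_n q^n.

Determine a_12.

a_12 = 6

q^12  k|12↦f(k): 1:1 2:1 3:1 4:1 6:1 12:1  a_12=6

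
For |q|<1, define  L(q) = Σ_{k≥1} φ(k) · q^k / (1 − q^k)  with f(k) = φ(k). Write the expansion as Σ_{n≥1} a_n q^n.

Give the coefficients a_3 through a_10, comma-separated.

n=3: 3·1 1·3  φ→[2+1]=3
d|4:{1,2,4}  Σφ=1+1+2=4
n=5: 1·5 5·1  φ→[1+4]=5
n=6: 1·6 2·3 3·2 6·1  φ→[1+1+2+2]=6
[q^7] φ(7)=6,φ(1)=1 ⇒ 7
d|8:{8,4,2,1}  Σφ=4+2+1+1=8
[q^9] φ(1)=1,φ(3)=2,φ(9)=6 ⇒ 9
q^10  k|10↦φ(k): 10:4 5:4 2:1 1:1  a_10=10

3, 4, 5, 6, 7, 8, 9, 10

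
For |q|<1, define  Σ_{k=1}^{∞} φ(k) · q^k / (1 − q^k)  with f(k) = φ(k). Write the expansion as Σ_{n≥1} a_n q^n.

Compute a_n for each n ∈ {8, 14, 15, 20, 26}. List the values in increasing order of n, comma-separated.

[q^8] φ(8)=4,φ(4)=2,φ(2)=1,φ(1)=1 ⇒ 8
q^14  k|14↦φ(k): 1:1 2:1 7:6 14:6  a_14=14
[q^15] φ(1)=1,φ(3)=2,φ(5)=4,φ(15)=8 ⇒ 15
[q^20] φ(1)=1,φ(2)=1,φ(4)=2,φ(5)=4,φ(10)=4,φ(20)=8 ⇒ 20
[q^26] φ(1)=1,φ(2)=1,φ(13)=12,φ(26)=12 ⇒ 26

8, 14, 15, 20, 26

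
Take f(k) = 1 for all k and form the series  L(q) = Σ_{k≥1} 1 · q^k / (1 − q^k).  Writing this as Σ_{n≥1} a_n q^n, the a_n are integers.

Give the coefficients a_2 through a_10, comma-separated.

[q^2] f(1)=1,f(2)=1 ⇒ 2
n=3: 3·1 1·3  f→[1+1]=2
d|4:{4,2,1}  Σf=1+1+1=3
q^5  k|5↦f(k): 5:1 1:1  a_5=2
[q^6] f(6)=1,f(3)=1,f(2)=1,f(1)=1 ⇒ 4
n=7: 1·7 7·1  f→[1+1]=2
q^8  k|8↦f(k): 1:1 2:1 4:1 8:1  a_8=4
[q^9] f(1)=1,f(3)=1,f(9)=1 ⇒ 3
n=10: 10·1 5·2 2·5 1·10  f→[1+1+1+1]=4

2, 2, 3, 2, 4, 2, 4, 3, 4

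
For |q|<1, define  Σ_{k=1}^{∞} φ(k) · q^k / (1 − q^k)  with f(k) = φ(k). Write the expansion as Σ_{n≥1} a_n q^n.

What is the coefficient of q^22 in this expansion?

n=22: 22·1 11·2 2·11 1·22  φ→[10+10+1+1]=22

a_22 = 22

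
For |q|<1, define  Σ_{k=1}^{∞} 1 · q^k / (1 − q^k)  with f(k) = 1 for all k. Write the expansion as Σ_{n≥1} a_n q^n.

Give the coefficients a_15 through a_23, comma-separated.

[q^15] f(1)=1,f(3)=1,f(5)=1,f(15)=1 ⇒ 4
[q^16] f(1)=1,f(2)=1,f(4)=1,f(8)=1,f(16)=1 ⇒ 5
d|17:{1,17}  Σf=1+1=2
[q^18] f(18)=1,f(9)=1,f(6)=1,f(3)=1,f(2)=1,f(1)=1 ⇒ 6
q^19  k|19↦f(k): 1:1 19:1  a_19=2
q^20  k|20↦f(k): 20:1 10:1 5:1 4:1 2:1 1:1  a_20=6
d|21:{21,7,3,1}  Σf=1+1+1+1=4
[q^22] f(22)=1,f(11)=1,f(2)=1,f(1)=1 ⇒ 4
d|23:{23,1}  Σf=1+1=2

4, 5, 2, 6, 2, 6, 4, 4, 2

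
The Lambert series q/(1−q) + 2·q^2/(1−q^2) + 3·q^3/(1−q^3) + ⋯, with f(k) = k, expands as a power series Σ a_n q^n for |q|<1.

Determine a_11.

[q^11] f(1)=1,f(11)=11 ⇒ 12

a_11 = 12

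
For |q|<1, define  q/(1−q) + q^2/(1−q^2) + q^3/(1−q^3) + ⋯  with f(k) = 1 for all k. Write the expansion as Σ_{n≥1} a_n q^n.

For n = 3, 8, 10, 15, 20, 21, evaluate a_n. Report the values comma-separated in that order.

2, 4, 4, 4, 6, 4

q^3  k|3↦f(k): 1:1 3:1  a_3=2
q^8  k|8↦f(k): 1:1 2:1 4:1 8:1  a_8=4
n=10: 1·10 2·5 5·2 10·1  f→[1+1+1+1]=4
q^15  k|15↦f(k): 1:1 3:1 5:1 15:1  a_15=4
q^20  k|20↦f(k): 20:1 10:1 5:1 4:1 2:1 1:1  a_20=6
[q^21] f(21)=1,f(7)=1,f(3)=1,f(1)=1 ⇒ 4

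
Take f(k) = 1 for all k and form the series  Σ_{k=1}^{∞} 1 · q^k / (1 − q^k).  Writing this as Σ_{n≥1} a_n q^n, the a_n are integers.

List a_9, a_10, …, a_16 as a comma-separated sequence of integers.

[q^9] f(1)=1,f(3)=1,f(9)=1 ⇒ 3
[q^10] f(1)=1,f(2)=1,f(5)=1,f(10)=1 ⇒ 4
q^11  k|11↦f(k): 11:1 1:1  a_11=2
d|12:{1,2,3,4,6,12}  Σf=1+1+1+1+1+1=6
q^13  k|13↦f(k): 13:1 1:1  a_13=2
[q^14] f(1)=1,f(2)=1,f(7)=1,f(14)=1 ⇒ 4
q^15  k|15↦f(k): 1:1 3:1 5:1 15:1  a_15=4
d|16:{1,2,4,8,16}  Σf=1+1+1+1+1=5

3, 4, 2, 6, 2, 4, 4, 5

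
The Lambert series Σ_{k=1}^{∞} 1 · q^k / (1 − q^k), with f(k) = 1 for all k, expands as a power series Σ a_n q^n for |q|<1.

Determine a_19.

d|19:{19,1}  Σf=1+1=2

a_19 = 2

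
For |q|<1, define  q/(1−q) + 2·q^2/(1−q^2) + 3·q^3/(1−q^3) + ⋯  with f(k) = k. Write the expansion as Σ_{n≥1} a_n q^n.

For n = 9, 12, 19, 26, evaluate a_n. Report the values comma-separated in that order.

13, 28, 20, 42

n=9: 9·1 3·3 1·9  f→[9+3+1]=13
q^12  k|12↦f(k): 12:12 6:6 4:4 3:3 2:2 1:1  a_12=28
n=19: 19·1 1·19  f→[19+1]=20
[q^26] f(26)=26,f(13)=13,f(2)=2,f(1)=1 ⇒ 42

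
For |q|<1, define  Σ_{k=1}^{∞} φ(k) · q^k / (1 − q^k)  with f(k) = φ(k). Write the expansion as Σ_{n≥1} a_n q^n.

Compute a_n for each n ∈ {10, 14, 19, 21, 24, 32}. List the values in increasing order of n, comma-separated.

q^10  k|10↦φ(k): 1:1 2:1 5:4 10:4  a_10=10
q^14  k|14↦φ(k): 1:1 2:1 7:6 14:6  a_14=14
[q^19] φ(1)=1,φ(19)=18 ⇒ 19
q^21  k|21↦φ(k): 21:12 7:6 3:2 1:1  a_21=21
n=24: 1·24 2·12 3·8 4·6 6·4 8·3 12·2 24·1  φ→[1+1+2+2+2+4+4+8]=24
q^32  k|32↦φ(k): 1:1 2:1 4:2 8:4 16:8 32:16  a_32=32

10, 14, 19, 21, 24, 32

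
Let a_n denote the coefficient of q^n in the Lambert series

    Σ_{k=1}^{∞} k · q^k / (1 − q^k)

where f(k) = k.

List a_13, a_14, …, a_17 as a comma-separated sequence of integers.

d|13:{13,1}  Σf=13+1=14
q^14  k|14↦f(k): 14:14 7:7 2:2 1:1  a_14=24
n=15: 1·15 3·5 5·3 15·1  f→[1+3+5+15]=24
d|16:{1,2,4,8,16}  Σf=1+2+4+8+16=31
d|17:{1,17}  Σf=1+17=18

14, 24, 24, 31, 18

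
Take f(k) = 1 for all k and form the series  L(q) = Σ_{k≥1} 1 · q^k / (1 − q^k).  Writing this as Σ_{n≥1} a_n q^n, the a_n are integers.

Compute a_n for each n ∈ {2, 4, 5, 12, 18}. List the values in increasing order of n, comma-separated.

d|2:{2,1}  Σf=1+1=2
q^4  k|4↦f(k): 1:1 2:1 4:1  a_4=3
d|5:{1,5}  Σf=1+1=2
q^12  k|12↦f(k): 12:1 6:1 4:1 3:1 2:1 1:1  a_12=6
q^18  k|18↦f(k): 18:1 9:1 6:1 3:1 2:1 1:1  a_18=6

2, 3, 2, 6, 6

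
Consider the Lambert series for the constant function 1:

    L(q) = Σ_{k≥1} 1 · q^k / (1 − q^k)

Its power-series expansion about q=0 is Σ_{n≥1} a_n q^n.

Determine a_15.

q^15  k|15↦f(k): 1:1 3:1 5:1 15:1  a_15=4

a_15 = 4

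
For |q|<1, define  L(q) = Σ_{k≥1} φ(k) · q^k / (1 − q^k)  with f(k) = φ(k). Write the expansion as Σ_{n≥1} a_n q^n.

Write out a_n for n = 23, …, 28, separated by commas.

q^23  k|23↦φ(k): 23:22 1:1  a_23=23
[q^24] φ(24)=8,φ(12)=4,φ(8)=4,φ(6)=2,φ(4)=2,φ(3)=2,φ(2)=1,φ(1)=1 ⇒ 24
n=25: 25·1 5·5 1·25  φ→[20+4+1]=25
n=26: 1·26 2·13 13·2 26·1  φ→[1+1+12+12]=26
n=27: 1·27 3·9 9·3 27·1  φ→[1+2+6+18]=27
d|28:{1,2,4,7,14,28}  Σφ=1+1+2+6+6+12=28

23, 24, 25, 26, 27, 28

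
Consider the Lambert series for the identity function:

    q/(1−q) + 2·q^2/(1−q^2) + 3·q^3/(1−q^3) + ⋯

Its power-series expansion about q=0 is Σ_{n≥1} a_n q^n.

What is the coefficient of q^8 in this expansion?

a_8 = 15

[q^8] f(1)=1,f(2)=2,f(4)=4,f(8)=8 ⇒ 15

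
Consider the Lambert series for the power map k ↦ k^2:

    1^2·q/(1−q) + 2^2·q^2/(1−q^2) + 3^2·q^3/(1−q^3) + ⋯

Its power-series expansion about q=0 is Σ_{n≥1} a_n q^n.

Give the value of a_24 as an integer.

a_24 = 850

q^24  k|24↦f(k): 24:576 12:144 8:64 6:36 4:16 3:9 2:4 1:1  a_24=850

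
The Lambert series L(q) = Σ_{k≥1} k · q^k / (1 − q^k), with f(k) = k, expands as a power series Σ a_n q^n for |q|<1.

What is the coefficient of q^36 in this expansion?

a_36 = 91

n=36: 36·1 18·2 12·3 9·4 6·6 4·9 3·12 2·18 1·36  f→[36+18+12+9+6+4+3+2+1]=91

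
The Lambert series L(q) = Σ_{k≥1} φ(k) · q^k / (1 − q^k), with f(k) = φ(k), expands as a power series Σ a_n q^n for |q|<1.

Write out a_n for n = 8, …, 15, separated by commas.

d|8:{8,4,2,1}  Σφ=4+2+1+1=8
[q^9] φ(1)=1,φ(3)=2,φ(9)=6 ⇒ 9
[q^10] φ(10)=4,φ(5)=4,φ(2)=1,φ(1)=1 ⇒ 10
q^11  k|11↦φ(k): 11:10 1:1  a_11=11
n=12: 1·12 2·6 3·4 4·3 6·2 12·1  φ→[1+1+2+2+2+4]=12
d|13:{1,13}  Σφ=1+12=13
q^14  k|14↦φ(k): 14:6 7:6 2:1 1:1  a_14=14
n=15: 1·15 3·5 5·3 15·1  φ→[1+2+4+8]=15

8, 9, 10, 11, 12, 13, 14, 15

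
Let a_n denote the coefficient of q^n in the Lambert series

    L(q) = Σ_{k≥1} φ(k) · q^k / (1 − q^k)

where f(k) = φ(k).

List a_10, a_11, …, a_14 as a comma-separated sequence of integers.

[q^10] φ(10)=4,φ(5)=4,φ(2)=1,φ(1)=1 ⇒ 10
d|11:{1,11}  Σφ=1+10=11
q^12  k|12↦φ(k): 1:1 2:1 3:2 4:2 6:2 12:4  a_12=12
[q^13] φ(13)=12,φ(1)=1 ⇒ 13
n=14: 14·1 7·2 2·7 1·14  φ→[6+6+1+1]=14

10, 11, 12, 13, 14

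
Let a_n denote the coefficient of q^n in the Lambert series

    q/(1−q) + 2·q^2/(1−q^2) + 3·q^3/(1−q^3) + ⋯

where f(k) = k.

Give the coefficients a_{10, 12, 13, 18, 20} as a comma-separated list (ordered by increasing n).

n=10: 1·10 2·5 5·2 10·1  f→[1+2+5+10]=18
q^12  k|12↦f(k): 12:12 6:6 4:4 3:3 2:2 1:1  a_12=28
q^13  k|13↦f(k): 13:13 1:1  a_13=14
d|18:{18,9,6,3,2,1}  Σf=18+9+6+3+2+1=39
n=20: 1·20 2·10 4·5 5·4 10·2 20·1  f→[1+2+4+5+10+20]=42

18, 28, 14, 39, 42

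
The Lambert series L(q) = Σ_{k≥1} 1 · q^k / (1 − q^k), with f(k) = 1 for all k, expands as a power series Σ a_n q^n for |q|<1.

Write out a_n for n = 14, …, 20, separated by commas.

d|14:{1,2,7,14}  Σf=1+1+1+1=4
d|15:{1,3,5,15}  Σf=1+1+1+1=4
n=16: 1·16 2·8 4·4 8·2 16·1  f→[1+1+1+1+1]=5
n=17: 17·1 1·17  f→[1+1]=2
d|18:{1,2,3,6,9,18}  Σf=1+1+1+1+1+1=6
[q^19] f(1)=1,f(19)=1 ⇒ 2
[q^20] f(20)=1,f(10)=1,f(5)=1,f(4)=1,f(2)=1,f(1)=1 ⇒ 6

4, 4, 5, 2, 6, 2, 6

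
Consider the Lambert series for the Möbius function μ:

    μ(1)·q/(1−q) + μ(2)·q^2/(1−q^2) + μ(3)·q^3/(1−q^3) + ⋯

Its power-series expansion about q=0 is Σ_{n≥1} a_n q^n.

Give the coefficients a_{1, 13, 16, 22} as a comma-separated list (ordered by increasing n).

1, 0, 0, 0

d|1:{1}  Σμ=1=1
q^13  k|13↦μ(k): 1:1 13:-1  a_13=0
q^16  k|16↦μ(k): 16:0 8:0 4:0 2:-1 1:1  a_16=0
n=22: 1·22 2·11 11·2 22·1  μ→[1+(-1)+(-1)+1]=0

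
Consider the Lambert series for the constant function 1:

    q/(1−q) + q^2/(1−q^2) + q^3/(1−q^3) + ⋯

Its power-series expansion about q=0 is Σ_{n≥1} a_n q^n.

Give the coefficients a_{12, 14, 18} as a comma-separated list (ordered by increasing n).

d|12:{1,2,3,4,6,12}  Σf=1+1+1+1+1+1=6
q^14  k|14↦f(k): 1:1 2:1 7:1 14:1  a_14=4
[q^18] f(18)=1,f(9)=1,f(6)=1,f(3)=1,f(2)=1,f(1)=1 ⇒ 6

6, 4, 6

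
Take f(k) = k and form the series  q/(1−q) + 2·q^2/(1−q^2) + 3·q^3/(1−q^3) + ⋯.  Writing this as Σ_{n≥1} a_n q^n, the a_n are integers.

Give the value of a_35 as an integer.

q^35  k|35↦f(k): 1:1 5:5 7:7 35:35  a_35=48

a_35 = 48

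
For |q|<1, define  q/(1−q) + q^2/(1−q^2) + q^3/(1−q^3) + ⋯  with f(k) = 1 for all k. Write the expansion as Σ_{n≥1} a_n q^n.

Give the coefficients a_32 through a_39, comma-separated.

n=32: 1·32 2·16 4·8 8·4 16·2 32·1  f→[1+1+1+1+1+1]=6
q^33  k|33↦f(k): 1:1 3:1 11:1 33:1  a_33=4
[q^34] f(34)=1,f(17)=1,f(2)=1,f(1)=1 ⇒ 4
d|35:{1,5,7,35}  Σf=1+1+1+1=4
d|36:{36,18,12,9,6,4,3,2,1}  Σf=1+1+1+1+1+1+1+1+1=9
q^37  k|37↦f(k): 37:1 1:1  a_37=2
q^38  k|38↦f(k): 38:1 19:1 2:1 1:1  a_38=4
[q^39] f(1)=1,f(3)=1,f(13)=1,f(39)=1 ⇒ 4

6, 4, 4, 4, 9, 2, 4, 4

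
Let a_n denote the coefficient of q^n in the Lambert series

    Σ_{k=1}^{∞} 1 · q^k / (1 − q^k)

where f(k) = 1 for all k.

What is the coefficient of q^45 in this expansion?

a_45 = 6

n=45: 45·1 15·3 9·5 5·9 3·15 1·45  f→[1+1+1+1+1+1]=6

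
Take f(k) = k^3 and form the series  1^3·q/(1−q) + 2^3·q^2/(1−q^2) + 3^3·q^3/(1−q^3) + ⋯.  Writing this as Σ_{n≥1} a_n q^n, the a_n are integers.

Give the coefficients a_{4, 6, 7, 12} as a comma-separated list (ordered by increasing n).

73, 252, 344, 2044

q^4  k|4↦f(k): 1:1 2:8 4:64  a_4=73
d|6:{6,3,2,1}  Σf=216+27+8+1=252
d|7:{7,1}  Σf=343+1=344
[q^12] f(1)=1,f(2)=8,f(3)=27,f(4)=64,f(6)=216,f(12)=1728 ⇒ 2044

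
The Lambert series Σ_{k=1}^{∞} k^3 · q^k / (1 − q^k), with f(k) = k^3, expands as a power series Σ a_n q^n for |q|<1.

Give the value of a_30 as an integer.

[q^30] f(1)=1,f(2)=8,f(3)=27,f(5)=125,f(6)=216,f(10)=1000,f(15)=3375,f(30)=27000 ⇒ 31752

a_30 = 31752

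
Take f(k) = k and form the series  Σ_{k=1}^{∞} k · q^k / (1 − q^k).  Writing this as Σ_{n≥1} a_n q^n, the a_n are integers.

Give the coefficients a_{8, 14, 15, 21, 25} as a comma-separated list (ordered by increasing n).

15, 24, 24, 32, 31

n=8: 8·1 4·2 2·4 1·8  f→[8+4+2+1]=15
[q^14] f(14)=14,f(7)=7,f(2)=2,f(1)=1 ⇒ 24
d|15:{1,3,5,15}  Σf=1+3+5+15=24
d|21:{1,3,7,21}  Σf=1+3+7+21=32
n=25: 1·25 5·5 25·1  f→[1+5+25]=31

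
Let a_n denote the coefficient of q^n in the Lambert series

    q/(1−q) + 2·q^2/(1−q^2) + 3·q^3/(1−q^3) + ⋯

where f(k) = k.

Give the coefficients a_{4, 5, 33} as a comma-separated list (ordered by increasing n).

q^4  k|4↦f(k): 1:1 2:2 4:4  a_4=7
[q^5] f(5)=5,f(1)=1 ⇒ 6
n=33: 1·33 3·11 11·3 33·1  f→[1+3+11+33]=48

7, 6, 48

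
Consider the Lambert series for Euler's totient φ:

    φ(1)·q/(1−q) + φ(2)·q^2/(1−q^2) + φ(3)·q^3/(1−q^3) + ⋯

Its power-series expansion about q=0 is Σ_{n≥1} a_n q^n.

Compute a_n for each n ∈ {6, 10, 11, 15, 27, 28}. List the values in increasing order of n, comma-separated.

q^6  k|6↦φ(k): 6:2 3:2 2:1 1:1  a_6=6
[q^10] φ(1)=1,φ(2)=1,φ(5)=4,φ(10)=4 ⇒ 10
q^11  k|11↦φ(k): 11:10 1:1  a_11=11
d|15:{15,5,3,1}  Σφ=8+4+2+1=15
[q^27] φ(27)=18,φ(9)=6,φ(3)=2,φ(1)=1 ⇒ 27
[q^28] φ(28)=12,φ(14)=6,φ(7)=6,φ(4)=2,φ(2)=1,φ(1)=1 ⇒ 28

6, 10, 11, 15, 27, 28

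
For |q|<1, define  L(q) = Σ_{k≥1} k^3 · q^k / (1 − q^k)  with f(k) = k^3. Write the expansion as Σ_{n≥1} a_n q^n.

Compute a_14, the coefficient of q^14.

d|14:{1,2,7,14}  Σf=1+8+343+2744=3096

a_14 = 3096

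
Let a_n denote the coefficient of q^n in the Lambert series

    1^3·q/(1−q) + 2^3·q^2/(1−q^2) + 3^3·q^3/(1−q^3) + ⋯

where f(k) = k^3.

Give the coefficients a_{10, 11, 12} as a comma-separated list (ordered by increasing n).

1134, 1332, 2044

d|10:{10,5,2,1}  Σf=1000+125+8+1=1134
[q^11] f(11)=1331,f(1)=1 ⇒ 1332
n=12: 1·12 2·6 3·4 4·3 6·2 12·1  f→[1+8+27+64+216+1728]=2044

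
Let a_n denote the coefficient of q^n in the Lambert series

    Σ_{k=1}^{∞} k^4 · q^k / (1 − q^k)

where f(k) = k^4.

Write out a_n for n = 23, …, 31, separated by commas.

279842, 358258, 391251, 485554, 538084, 655746, 707282, 872644, 923522

d|23:{1,23}  Σf=1+279841=279842
d|24:{24,12,8,6,4,3,2,1}  Σf=331776+20736+4096+1296+256+81+16+1=358258
[q^25] f(25)=390625,f(5)=625,f(1)=1 ⇒ 391251
n=26: 1·26 2·13 13·2 26·1  f→[1+16+28561+456976]=485554
q^27  k|27↦f(k): 27:531441 9:6561 3:81 1:1  a_27=538084
q^28  k|28↦f(k): 28:614656 14:38416 7:2401 4:256 2:16 1:1  a_28=655746
n=29: 29·1 1·29  f→[707281+1]=707282
d|30:{1,2,3,5,6,10,15,30}  Σf=1+16+81+625+1296+10000+50625+810000=872644
n=31: 1·31 31·1  f→[1+923521]=923522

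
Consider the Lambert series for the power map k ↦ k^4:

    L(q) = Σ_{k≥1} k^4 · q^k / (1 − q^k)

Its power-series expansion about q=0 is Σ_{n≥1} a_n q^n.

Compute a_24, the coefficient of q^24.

d|24:{24,12,8,6,4,3,2,1}  Σf=331776+20736+4096+1296+256+81+16+1=358258

a_24 = 358258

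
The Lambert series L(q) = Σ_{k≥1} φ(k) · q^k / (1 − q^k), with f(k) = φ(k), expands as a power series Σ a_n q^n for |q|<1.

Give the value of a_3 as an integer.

n=3: 3·1 1·3  φ→[2+1]=3

a_3 = 3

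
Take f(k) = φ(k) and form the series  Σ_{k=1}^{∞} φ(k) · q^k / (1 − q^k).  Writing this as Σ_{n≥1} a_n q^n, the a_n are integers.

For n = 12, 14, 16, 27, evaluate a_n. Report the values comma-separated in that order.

q^12  k|12↦φ(k): 12:4 6:2 4:2 3:2 2:1 1:1  a_12=12
d|14:{14,7,2,1}  Σφ=6+6+1+1=14
d|16:{1,2,4,8,16}  Σφ=1+1+2+4+8=16
d|27:{27,9,3,1}  Σφ=18+6+2+1=27

12, 14, 16, 27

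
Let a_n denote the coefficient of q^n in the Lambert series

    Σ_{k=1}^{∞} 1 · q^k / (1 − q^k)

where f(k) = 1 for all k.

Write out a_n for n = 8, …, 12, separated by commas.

4, 3, 4, 2, 6

d|8:{1,2,4,8}  Σf=1+1+1+1=4
d|9:{9,3,1}  Σf=1+1+1=3
[q^10] f(10)=1,f(5)=1,f(2)=1,f(1)=1 ⇒ 4
q^11  k|11↦f(k): 11:1 1:1  a_11=2
n=12: 12·1 6·2 4·3 3·4 2·6 1·12  f→[1+1+1+1+1+1]=6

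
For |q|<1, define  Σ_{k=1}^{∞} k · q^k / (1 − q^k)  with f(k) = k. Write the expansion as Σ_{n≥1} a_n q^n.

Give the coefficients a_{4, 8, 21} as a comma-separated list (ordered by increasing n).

[q^4] f(4)=4,f(2)=2,f(1)=1 ⇒ 7
n=8: 8·1 4·2 2·4 1·8  f→[8+4+2+1]=15
n=21: 1·21 3·7 7·3 21·1  f→[1+3+7+21]=32

7, 15, 32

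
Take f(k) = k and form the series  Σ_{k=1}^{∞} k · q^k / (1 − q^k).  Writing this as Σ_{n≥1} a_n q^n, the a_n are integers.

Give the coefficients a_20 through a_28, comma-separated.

42, 32, 36, 24, 60, 31, 42, 40, 56

d|20:{20,10,5,4,2,1}  Σf=20+10+5+4+2+1=42
d|21:{21,7,3,1}  Σf=21+7+3+1=32
q^22  k|22↦f(k): 22:22 11:11 2:2 1:1  a_22=36
d|23:{1,23}  Σf=1+23=24
q^24  k|24↦f(k): 1:1 2:2 3:3 4:4 6:6 8:8 12:12 24:24  a_24=60
q^25  k|25↦f(k): 25:25 5:5 1:1  a_25=31
q^26  k|26↦f(k): 1:1 2:2 13:13 26:26  a_26=42
n=27: 27·1 9·3 3·9 1·27  f→[27+9+3+1]=40
n=28: 28·1 14·2 7·4 4·7 2·14 1·28  f→[28+14+7+4+2+1]=56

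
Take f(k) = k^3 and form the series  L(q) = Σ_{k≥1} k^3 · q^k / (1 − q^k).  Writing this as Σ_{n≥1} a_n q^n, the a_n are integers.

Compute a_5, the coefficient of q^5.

a_5 = 126

[q^5] f(1)=1,f(5)=125 ⇒ 126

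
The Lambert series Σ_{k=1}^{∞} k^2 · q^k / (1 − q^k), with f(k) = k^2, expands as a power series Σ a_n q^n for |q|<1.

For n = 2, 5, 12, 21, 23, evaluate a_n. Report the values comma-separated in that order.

[q^2] f(1)=1,f(2)=4 ⇒ 5
d|5:{1,5}  Σf=1+25=26
q^12  k|12↦f(k): 1:1 2:4 3:9 4:16 6:36 12:144  a_12=210
q^21  k|21↦f(k): 1:1 3:9 7:49 21:441  a_21=500
n=23: 23·1 1·23  f→[529+1]=530

5, 26, 210, 500, 530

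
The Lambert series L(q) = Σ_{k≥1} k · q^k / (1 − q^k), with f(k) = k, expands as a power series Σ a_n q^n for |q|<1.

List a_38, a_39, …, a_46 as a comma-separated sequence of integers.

n=38: 38·1 19·2 2·19 1·38  f→[38+19+2+1]=60
q^39  k|39↦f(k): 1:1 3:3 13:13 39:39  a_39=56
n=40: 1·40 2·20 4·10 5·8 8·5 10·4 20·2 40·1  f→[1+2+4+5+8+10+20+40]=90
q^41  k|41↦f(k): 41:41 1:1  a_41=42
d|42:{42,21,14,7,6,3,2,1}  Σf=42+21+14+7+6+3+2+1=96
d|43:{43,1}  Σf=43+1=44
[q^44] f(44)=44,f(22)=22,f(11)=11,f(4)=4,f(2)=2,f(1)=1 ⇒ 84
n=45: 1·45 3·15 5·9 9·5 15·3 45·1  f→[1+3+5+9+15+45]=78
n=46: 46·1 23·2 2·23 1·46  f→[46+23+2+1]=72

60, 56, 90, 42, 96, 44, 84, 78, 72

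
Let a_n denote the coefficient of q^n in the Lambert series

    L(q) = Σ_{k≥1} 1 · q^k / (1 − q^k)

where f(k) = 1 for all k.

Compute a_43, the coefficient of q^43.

a_43 = 2

n=43: 1·43 43·1  f→[1+1]=2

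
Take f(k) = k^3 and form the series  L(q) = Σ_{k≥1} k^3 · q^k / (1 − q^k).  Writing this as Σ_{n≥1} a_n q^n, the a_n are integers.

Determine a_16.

q^16  k|16↦f(k): 16:4096 8:512 4:64 2:8 1:1  a_16=4681

a_16 = 4681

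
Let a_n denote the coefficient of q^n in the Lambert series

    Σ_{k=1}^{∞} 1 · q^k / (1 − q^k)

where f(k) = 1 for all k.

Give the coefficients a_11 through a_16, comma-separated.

2, 6, 2, 4, 4, 5

q^11  k|11↦f(k): 1:1 11:1  a_11=2
n=12: 1·12 2·6 3·4 4·3 6·2 12·1  f→[1+1+1+1+1+1]=6
d|13:{1,13}  Σf=1+1=2
d|14:{1,2,7,14}  Σf=1+1+1+1=4
q^15  k|15↦f(k): 1:1 3:1 5:1 15:1  a_15=4
n=16: 1·16 2·8 4·4 8·2 16·1  f→[1+1+1+1+1]=5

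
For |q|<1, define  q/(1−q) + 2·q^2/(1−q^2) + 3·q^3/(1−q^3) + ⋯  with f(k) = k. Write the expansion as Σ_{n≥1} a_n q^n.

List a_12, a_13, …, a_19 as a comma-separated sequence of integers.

n=12: 1·12 2·6 3·4 4·3 6·2 12·1  f→[1+2+3+4+6+12]=28
q^13  k|13↦f(k): 1:1 13:13  a_13=14
[q^14] f(1)=1,f(2)=2,f(7)=7,f(14)=14 ⇒ 24
[q^15] f(1)=1,f(3)=3,f(5)=5,f(15)=15 ⇒ 24
n=16: 16·1 8·2 4·4 2·8 1·16  f→[16+8+4+2+1]=31
d|17:{1,17}  Σf=1+17=18
d|18:{18,9,6,3,2,1}  Σf=18+9+6+3+2+1=39
n=19: 19·1 1·19  f→[19+1]=20

28, 14, 24, 24, 31, 18, 39, 20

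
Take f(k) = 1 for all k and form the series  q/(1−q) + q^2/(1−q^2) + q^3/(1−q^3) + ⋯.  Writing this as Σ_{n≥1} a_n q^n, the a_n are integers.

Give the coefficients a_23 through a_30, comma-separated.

2, 8, 3, 4, 4, 6, 2, 8

n=23: 1·23 23·1  f→[1+1]=2
d|24:{24,12,8,6,4,3,2,1}  Σf=1+1+1+1+1+1+1+1=8
d|25:{25,5,1}  Σf=1+1+1=3
q^26  k|26↦f(k): 26:1 13:1 2:1 1:1  a_26=4
q^27  k|27↦f(k): 27:1 9:1 3:1 1:1  a_27=4
d|28:{28,14,7,4,2,1}  Σf=1+1+1+1+1+1=6
n=29: 1·29 29·1  f→[1+1]=2
q^30  k|30↦f(k): 1:1 2:1 3:1 5:1 6:1 10:1 15:1 30:1  a_30=8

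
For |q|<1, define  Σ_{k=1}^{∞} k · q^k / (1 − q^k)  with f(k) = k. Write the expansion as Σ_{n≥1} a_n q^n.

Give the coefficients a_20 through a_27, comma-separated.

d|20:{1,2,4,5,10,20}  Σf=1+2+4+5+10+20=42
n=21: 21·1 7·3 3·7 1·21  f→[21+7+3+1]=32
n=22: 1·22 2·11 11·2 22·1  f→[1+2+11+22]=36
d|23:{1,23}  Σf=1+23=24
q^24  k|24↦f(k): 1:1 2:2 3:3 4:4 6:6 8:8 12:12 24:24  a_24=60
n=25: 25·1 5·5 1·25  f→[25+5+1]=31
n=26: 26·1 13·2 2·13 1·26  f→[26+13+2+1]=42
q^27  k|27↦f(k): 1:1 3:3 9:9 27:27  a_27=40

42, 32, 36, 24, 60, 31, 42, 40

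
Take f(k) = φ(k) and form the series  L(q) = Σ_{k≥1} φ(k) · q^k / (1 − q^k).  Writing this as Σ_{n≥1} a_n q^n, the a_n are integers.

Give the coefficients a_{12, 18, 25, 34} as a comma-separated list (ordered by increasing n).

d|12:{12,6,4,3,2,1}  Σφ=4+2+2+2+1+1=12
d|18:{1,2,3,6,9,18}  Σφ=1+1+2+2+6+6=18
d|25:{1,5,25}  Σφ=1+4+20=25
d|34:{34,17,2,1}  Σφ=16+16+1+1=34

12, 18, 25, 34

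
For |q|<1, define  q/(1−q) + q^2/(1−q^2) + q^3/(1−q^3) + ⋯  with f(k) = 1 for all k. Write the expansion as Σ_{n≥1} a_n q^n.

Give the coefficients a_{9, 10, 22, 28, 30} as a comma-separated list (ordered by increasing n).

n=9: 9·1 3·3 1·9  f→[1+1+1]=3
d|10:{1,2,5,10}  Σf=1+1+1+1=4
d|22:{22,11,2,1}  Σf=1+1+1+1=4
[q^28] f(28)=1,f(14)=1,f(7)=1,f(4)=1,f(2)=1,f(1)=1 ⇒ 6
q^30  k|30↦f(k): 30:1 15:1 10:1 6:1 5:1 3:1 2:1 1:1  a_30=8

3, 4, 4, 6, 8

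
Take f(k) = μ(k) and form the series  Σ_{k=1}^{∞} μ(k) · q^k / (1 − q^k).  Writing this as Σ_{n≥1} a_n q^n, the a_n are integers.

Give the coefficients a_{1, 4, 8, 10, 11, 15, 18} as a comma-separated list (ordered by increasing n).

d|1:{1}  Σμ=1=1
n=4: 4·1 2·2 1·4  μ→[0+(-1)+1]=0
[q^8] μ(8)=0,μ(4)=0,μ(2)=-1,μ(1)=1 ⇒ 0
d|10:{1,2,5,10}  Σμ=1+(-1)+(-1)+1=0
[q^11] μ(1)=1,μ(11)=-1 ⇒ 0
[q^15] μ(15)=1,μ(5)=-1,μ(3)=-1,μ(1)=1 ⇒ 0
[q^18] μ(1)=1,μ(2)=-1,μ(3)=-1,μ(6)=1,μ(9)=0,μ(18)=0 ⇒ 0

1, 0, 0, 0, 0, 0, 0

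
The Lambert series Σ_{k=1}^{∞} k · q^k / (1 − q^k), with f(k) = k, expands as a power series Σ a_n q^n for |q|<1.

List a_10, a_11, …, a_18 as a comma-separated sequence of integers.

18, 12, 28, 14, 24, 24, 31, 18, 39

n=10: 10·1 5·2 2·5 1·10  f→[10+5+2+1]=18
n=11: 1·11 11·1  f→[1+11]=12
n=12: 1·12 2·6 3·4 4·3 6·2 12·1  f→[1+2+3+4+6+12]=28
[q^13] f(1)=1,f(13)=13 ⇒ 14
q^14  k|14↦f(k): 14:14 7:7 2:2 1:1  a_14=24
d|15:{1,3,5,15}  Σf=1+3+5+15=24
[q^16] f(16)=16,f(8)=8,f(4)=4,f(2)=2,f(1)=1 ⇒ 31
[q^17] f(17)=17,f(1)=1 ⇒ 18
[q^18] f(1)=1,f(2)=2,f(3)=3,f(6)=6,f(9)=9,f(18)=18 ⇒ 39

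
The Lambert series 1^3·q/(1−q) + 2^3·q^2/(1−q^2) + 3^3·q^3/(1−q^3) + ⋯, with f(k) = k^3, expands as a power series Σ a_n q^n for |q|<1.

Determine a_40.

n=40: 1·40 2·20 4·10 5·8 8·5 10·4 20·2 40·1  f→[1+8+64+125+512+1000+8000+64000]=73710

a_40 = 73710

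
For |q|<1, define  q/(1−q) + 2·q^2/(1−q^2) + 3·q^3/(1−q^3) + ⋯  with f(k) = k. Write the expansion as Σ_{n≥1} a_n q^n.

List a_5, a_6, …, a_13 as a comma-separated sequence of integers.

q^5  k|5↦f(k): 1:1 5:5  a_5=6
d|6:{6,3,2,1}  Σf=6+3+2+1=12
n=7: 7·1 1·7  f→[7+1]=8
n=8: 1·8 2·4 4·2 8·1  f→[1+2+4+8]=15
d|9:{9,3,1}  Σf=9+3+1=13
q^10  k|10↦f(k): 1:1 2:2 5:5 10:10  a_10=18
d|11:{1,11}  Σf=1+11=12
d|12:{12,6,4,3,2,1}  Σf=12+6+4+3+2+1=28
n=13: 13·1 1·13  f→[13+1]=14

6, 12, 8, 15, 13, 18, 12, 28, 14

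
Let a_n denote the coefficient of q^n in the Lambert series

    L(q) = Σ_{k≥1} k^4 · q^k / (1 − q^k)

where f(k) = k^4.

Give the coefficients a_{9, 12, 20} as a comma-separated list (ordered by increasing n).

6643, 22386, 170898

[q^9] f(9)=6561,f(3)=81,f(1)=1 ⇒ 6643
d|12:{12,6,4,3,2,1}  Σf=20736+1296+256+81+16+1=22386
d|20:{1,2,4,5,10,20}  Σf=1+16+256+625+10000+160000=170898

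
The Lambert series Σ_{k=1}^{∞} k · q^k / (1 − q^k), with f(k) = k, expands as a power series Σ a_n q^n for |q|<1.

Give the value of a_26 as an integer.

a_26 = 42

n=26: 1·26 2·13 13·2 26·1  f→[1+2+13+26]=42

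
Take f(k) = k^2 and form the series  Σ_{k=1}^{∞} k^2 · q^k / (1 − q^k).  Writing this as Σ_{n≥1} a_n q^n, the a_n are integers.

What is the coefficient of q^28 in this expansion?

q^28  k|28↦f(k): 1:1 2:4 4:16 7:49 14:196 28:784  a_28=1050

a_28 = 1050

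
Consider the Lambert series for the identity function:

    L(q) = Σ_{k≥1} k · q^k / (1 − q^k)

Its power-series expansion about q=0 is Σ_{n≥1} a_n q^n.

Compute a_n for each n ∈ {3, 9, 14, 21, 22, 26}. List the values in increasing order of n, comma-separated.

d|3:{1,3}  Σf=1+3=4
[q^9] f(1)=1,f(3)=3,f(9)=9 ⇒ 13
q^14  k|14↦f(k): 14:14 7:7 2:2 1:1  a_14=24
d|21:{21,7,3,1}  Σf=21+7+3+1=32
d|22:{1,2,11,22}  Σf=1+2+11+22=36
q^26  k|26↦f(k): 1:1 2:2 13:13 26:26  a_26=42

4, 13, 24, 32, 36, 42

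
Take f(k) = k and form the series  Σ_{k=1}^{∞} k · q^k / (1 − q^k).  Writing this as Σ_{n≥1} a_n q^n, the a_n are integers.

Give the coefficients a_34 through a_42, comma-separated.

n=34: 1·34 2·17 17·2 34·1  f→[1+2+17+34]=54
[q^35] f(1)=1,f(5)=5,f(7)=7,f(35)=35 ⇒ 48
q^36  k|36↦f(k): 36:36 18:18 12:12 9:9 6:6 4:4 3:3 2:2 1:1  a_36=91
q^37  k|37↦f(k): 1:1 37:37  a_37=38
d|38:{1,2,19,38}  Σf=1+2+19+38=60
d|39:{1,3,13,39}  Σf=1+3+13+39=56
[q^40] f(40)=40,f(20)=20,f(10)=10,f(8)=8,f(5)=5,f(4)=4,f(2)=2,f(1)=1 ⇒ 90
d|41:{1,41}  Σf=1+41=42
[q^42] f(42)=42,f(21)=21,f(14)=14,f(7)=7,f(6)=6,f(3)=3,f(2)=2,f(1)=1 ⇒ 96

54, 48, 91, 38, 60, 56, 90, 42, 96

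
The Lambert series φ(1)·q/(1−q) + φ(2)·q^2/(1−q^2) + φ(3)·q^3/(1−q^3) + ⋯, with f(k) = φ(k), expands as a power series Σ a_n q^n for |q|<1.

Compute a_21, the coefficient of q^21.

q^21  k|21↦φ(k): 21:12 7:6 3:2 1:1  a_21=21

a_21 = 21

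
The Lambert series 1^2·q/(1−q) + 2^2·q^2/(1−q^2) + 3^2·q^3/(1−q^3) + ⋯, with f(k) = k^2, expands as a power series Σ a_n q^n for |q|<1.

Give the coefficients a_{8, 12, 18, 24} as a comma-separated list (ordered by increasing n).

85, 210, 455, 850

d|8:{1,2,4,8}  Σf=1+4+16+64=85
n=12: 1·12 2·6 3·4 4·3 6·2 12·1  f→[1+4+9+16+36+144]=210
[q^18] f(1)=1,f(2)=4,f(3)=9,f(6)=36,f(9)=81,f(18)=324 ⇒ 455
n=24: 1·24 2·12 3·8 4·6 6·4 8·3 12·2 24·1  f→[1+4+9+16+36+64+144+576]=850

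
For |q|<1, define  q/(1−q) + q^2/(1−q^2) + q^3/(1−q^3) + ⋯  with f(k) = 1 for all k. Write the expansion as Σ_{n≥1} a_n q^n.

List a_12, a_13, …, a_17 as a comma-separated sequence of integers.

n=12: 1·12 2·6 3·4 4·3 6·2 12·1  f→[1+1+1+1+1+1]=6
d|13:{1,13}  Σf=1+1=2
q^14  k|14↦f(k): 14:1 7:1 2:1 1:1  a_14=4
d|15:{15,5,3,1}  Σf=1+1+1+1=4
d|16:{1,2,4,8,16}  Σf=1+1+1+1+1=5
d|17:{17,1}  Σf=1+1=2

6, 2, 4, 4, 5, 2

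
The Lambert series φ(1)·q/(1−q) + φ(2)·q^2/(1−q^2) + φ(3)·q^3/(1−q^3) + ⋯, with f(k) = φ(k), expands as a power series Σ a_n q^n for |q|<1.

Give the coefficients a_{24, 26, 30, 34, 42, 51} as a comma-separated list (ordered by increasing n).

n=24: 24·1 12·2 8·3 6·4 4·6 3·8 2·12 1·24  φ→[8+4+4+2+2+2+1+1]=24
d|26:{26,13,2,1}  Σφ=12+12+1+1=26
[q^30] φ(1)=1,φ(2)=1,φ(3)=2,φ(5)=4,φ(6)=2,φ(10)=4,φ(15)=8,φ(30)=8 ⇒ 30
n=34: 34·1 17·2 2·17 1·34  φ→[16+16+1+1]=34
[q^42] φ(42)=12,φ(21)=12,φ(14)=6,φ(7)=6,φ(6)=2,φ(3)=2,φ(2)=1,φ(1)=1 ⇒ 42
[q^51] φ(1)=1,φ(3)=2,φ(17)=16,φ(51)=32 ⇒ 51

24, 26, 30, 34, 42, 51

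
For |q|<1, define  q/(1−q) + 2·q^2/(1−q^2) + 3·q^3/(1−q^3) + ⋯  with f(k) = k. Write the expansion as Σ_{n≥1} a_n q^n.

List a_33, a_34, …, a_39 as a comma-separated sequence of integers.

[q^33] f(1)=1,f(3)=3,f(11)=11,f(33)=33 ⇒ 48
n=34: 1·34 2·17 17·2 34·1  f→[1+2+17+34]=54
q^35  k|35↦f(k): 1:1 5:5 7:7 35:35  a_35=48
d|36:{36,18,12,9,6,4,3,2,1}  Σf=36+18+12+9+6+4+3+2+1=91
q^37  k|37↦f(k): 37:37 1:1  a_37=38
n=38: 38·1 19·2 2·19 1·38  f→[38+19+2+1]=60
[q^39] f(1)=1,f(3)=3,f(13)=13,f(39)=39 ⇒ 56

48, 54, 48, 91, 38, 60, 56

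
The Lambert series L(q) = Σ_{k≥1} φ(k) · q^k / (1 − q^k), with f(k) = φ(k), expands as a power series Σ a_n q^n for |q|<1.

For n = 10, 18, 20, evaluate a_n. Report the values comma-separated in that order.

n=10: 10·1 5·2 2·5 1·10  φ→[4+4+1+1]=10
[q^18] φ(1)=1,φ(2)=1,φ(3)=2,φ(6)=2,φ(9)=6,φ(18)=6 ⇒ 18
n=20: 1·20 2·10 4·5 5·4 10·2 20·1  φ→[1+1+2+4+4+8]=20

10, 18, 20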